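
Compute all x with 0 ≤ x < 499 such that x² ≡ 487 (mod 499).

59, 440

Since 499 ≡ 3 (mod 4), a square root of 487 is 487^((499+1)/4) = 487^125 mod 499.
Repeated squaring: 487^2≡144, 487^4≡277, 487^8≡382, 487^16≡216, 487^32≡249, 487^64≡125 (mod 499).
487^125 = 487^(64+32+16+8+4+1) ≡ 440 (mod 499).
Check: 440² = 193600 ≡ 487 (mod 499). The two roots are 59 and 440.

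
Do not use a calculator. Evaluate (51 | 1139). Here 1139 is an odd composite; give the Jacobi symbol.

0

Reciprocity: 51 ≡ 3 and 1139 ≡ 3 (mod 4), so (51/1139) = −(1139/51).
Reduce top mod 51: now compute (17/51).
Reciprocity: 17 ≡ 1 and 51 ≡ 3 (mod 4), so (17/51) = +(51/17).
Reduce top mod 17: now compute (0/17).
Top reduces to 0: gcd > 1, so the symbol is 0.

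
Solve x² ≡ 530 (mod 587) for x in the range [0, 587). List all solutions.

Since 587 ≡ 3 (mod 4), a square root of 530 is 530^((587+1)/4) = 530^147 mod 587.
Repeated squaring: 530^2≡314, 530^4≡567, 530^8≡400, 530^16≡336, 530^32≡192, 530^64≡470, 530^128≡188 (mod 587).
530^147 = 530^(128+16+2+1) ≡ 507 (mod 587).
Check: 507² = 257049 ≡ 530 (mod 587). The two roots are 80 and 507.

80, 507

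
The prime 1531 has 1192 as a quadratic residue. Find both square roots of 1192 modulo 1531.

Since 1531 ≡ 3 (mod 4), a square root of 1192 is 1192^((1531+1)/4) = 1192^383 mod 1531.
Repeated squaring: 1192^2≡96, 1192^4≡30, 1192^8≡900, 1192^16≡101, 1192^32≡1015, 1192^64≡1393, 1192^128≡672, 1192^256≡1470 (mod 1531).
1192^383 = 1192^(256+64+32+16+8+4+2+1) ≡ 839 (mod 1531).
Check: 839² = 703921 ≡ 1192 (mod 1531). The two roots are 692 and 839.

692, 839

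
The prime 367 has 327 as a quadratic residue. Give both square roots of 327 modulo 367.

Since 367 ≡ 3 (mod 4), a square root of 327 is 327^((367+1)/4) = 327^92 mod 367.
Repeated squaring: 327^2≡132, 327^4≡175, 327^8≡164, 327^16≡105, 327^32≡15, 327^64≡225 (mod 367).
327^92 = 327^(64+16+8+4) ≡ 229 (mod 367).
Check: 229² = 52441 ≡ 327 (mod 367). The two roots are 138 and 229.

138, 229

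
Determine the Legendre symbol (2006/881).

1

First reduce: 2006 ≡ 244 (mod 881).
Pull out 2^2: since 881 ≡ 1 (mod 8), (2/881) = +1, so (2/881)^2 = +1.
Reciprocity: 61 ≡ 1 and 881 ≡ 1 (mod 4), so (61/881) = +(881/61).
Reduce top mod 61: now compute (27/61).
Reciprocity: 27 ≡ 3 and 61 ≡ 1 (mod 4), so (27/61) = +(61/27).
Reduce top mod 27: now compute (7/27).
Reciprocity: 7 ≡ 3 and 27 ≡ 3 (mod 4), so (7/27) = −(27/7).
Reduce top mod 7: now compute (6/7).
Pull out 2: since 7 ≡ 7 (mod 8), (2/7) = +1.
Reciprocity: 3 ≡ 3 and 7 ≡ 3 (mod 4), so (3/7) = −(7/3).
Reduce top mod 3: now compute (1/3).
Reached (1/3) = 1. Collecting the sign flips along the way, the symbol is +1.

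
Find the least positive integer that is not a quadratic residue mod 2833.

5

(2/2833) = +1, so 2 is a residue.
(3/2833) = +1, so 3 is a residue.
(4/2833) = +1, so 4 is a residue.
(5/2833) = −1, so 5 is the smallest positive non-residue mod 2833.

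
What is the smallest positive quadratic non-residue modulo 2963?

(2/2963) = −1, so 2 is the smallest positive non-residue mod 2963.

2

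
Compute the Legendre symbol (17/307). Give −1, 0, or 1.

1

Reciprocity: 17 ≡ 1 and 307 ≡ 3 (mod 4), so (17/307) = +(307/17).
Reduce top mod 17: now compute (1/17).
Reached (1/17) = 1. Collecting the sign flips along the way, the symbol is +1.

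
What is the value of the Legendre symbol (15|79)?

Reciprocity: 15 ≡ 3 and 79 ≡ 3 (mod 4), so (15/79) = −(79/15).
Reduce top mod 15: now compute (4/15).
Pull out 2^2: since 15 ≡ 7 (mod 8), (2/15) = +1, so (2/15)^2 = +1.
Reached (1/15) = 1. Collecting the sign flips along the way, the symbol is -1.

-1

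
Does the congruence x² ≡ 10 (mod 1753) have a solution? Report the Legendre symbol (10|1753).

Pull out 2: since 1753 ≡ 1 (mod 8), (2/1753) = +1.
Reciprocity: 5 ≡ 1 and 1753 ≡ 1 (mod 4), so (5/1753) = +(1753/5).
Reduce top mod 5: now compute (3/5).
Reciprocity: 3 ≡ 3 and 5 ≡ 1 (mod 4), so (3/5) = +(5/3).
Reduce top mod 3: now compute (2/3).
Pull out 2: since 3 ≡ 3 (mod 8), (2/3) = -1.
Reached (1/3) = 1. Collecting the sign flips along the way, the symbol is -1.

-1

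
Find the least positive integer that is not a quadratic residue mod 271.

3

(2/271) = +1, so 2 is a residue.
(3/271) = −1, so 3 is the smallest positive non-residue mod 271.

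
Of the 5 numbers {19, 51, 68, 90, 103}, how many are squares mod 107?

(19/107) = +1 → QR.
(51/107) = -1 → non-residue.
(68/107) = -1 → non-residue.
(90/107) = +1 → QR.
(103/107) = -1 → non-residue.
Total quadratic residues among the 5: 2.

2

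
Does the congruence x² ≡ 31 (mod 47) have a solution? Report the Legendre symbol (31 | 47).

-1

Reciprocity: 31 ≡ 3 and 47 ≡ 3 (mod 4), so (31/47) = −(47/31).
Reduce top mod 31: now compute (16/31).
Pull out 2^4: since 31 ≡ 7 (mod 8), (2/31) = +1, so (2/31)^4 = +1.
Reached (1/31) = 1. Collecting the sign flips along the way, the symbol is -1.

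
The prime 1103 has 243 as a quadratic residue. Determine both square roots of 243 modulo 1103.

423, 680

Since 1103 ≡ 3 (mod 4), a square root of 243 is 243^((1103+1)/4) = 243^276 mod 1103.
Repeated squaring: 243^2≡590, 243^4≡655, 243^8≡1061, 243^16≡661, 243^32≡133, 243^64≡41, 243^128≡578, 243^256≡978 (mod 1103).
243^276 = 243^(256+16+4) ≡ 423 (mod 1103).
Check: 423² = 178929 ≡ 243 (mod 1103). The two roots are 423 and 680.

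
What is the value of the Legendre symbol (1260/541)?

1

First reduce: 1260 ≡ 178 (mod 541).
Pull out 2: since 541 ≡ 5 (mod 8), (2/541) = -1.
Reciprocity: 89 ≡ 1 and 541 ≡ 1 (mod 4), so (89/541) = +(541/89).
Reduce top mod 89: now compute (7/89).
Reciprocity: 7 ≡ 3 and 89 ≡ 1 (mod 4), so (7/89) = +(89/7).
Reduce top mod 7: now compute (5/7).
Reciprocity: 5 ≡ 1 and 7 ≡ 3 (mod 4), so (5/7) = +(7/5).
Reduce top mod 5: now compute (2/5).
Pull out 2: since 5 ≡ 5 (mod 8), (2/5) = -1.
Reached (1/5) = 1. Collecting the sign flips along the way, the symbol is +1.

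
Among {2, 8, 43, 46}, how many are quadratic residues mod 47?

2

(2/47) = +1 → QR.
(8/47) = +1 → QR.
(43/47) = -1 → non-residue.
(46/47) = -1 → non-residue.
Total quadratic residues among the 4: 2.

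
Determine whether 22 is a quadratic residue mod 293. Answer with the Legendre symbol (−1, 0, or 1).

1

Pull out 2: since 293 ≡ 5 (mod 8), (2/293) = -1.
Reciprocity: 11 ≡ 3 and 293 ≡ 1 (mod 4), so (11/293) = +(293/11).
Reduce top mod 11: now compute (7/11).
Reciprocity: 7 ≡ 3 and 11 ≡ 3 (mod 4), so (7/11) = −(11/7).
Reduce top mod 7: now compute (4/7).
Pull out 2^2: since 7 ≡ 7 (mod 8), (2/7) = +1, so (2/7)^2 = +1.
Reached (1/7) = 1. Collecting the sign flips along the way, the symbol is +1.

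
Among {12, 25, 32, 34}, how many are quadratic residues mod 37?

3

(12/37) = +1 → QR.
(25/37) = +1 → QR.
(32/37) = -1 → non-residue.
(34/37) = +1 → QR.
Total quadratic residues among the 4: 3.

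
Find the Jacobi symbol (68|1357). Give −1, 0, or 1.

Pull out 2^2: since 1357 ≡ 5 (mod 8), (2/1357) = -1, so (2/1357)^2 = +1.
Reciprocity: 17 ≡ 1 and 1357 ≡ 1 (mod 4), so (17/1357) = +(1357/17).
Reduce top mod 17: now compute (14/17).
Pull out 2: since 17 ≡ 1 (mod 8), (2/17) = +1.
Reciprocity: 7 ≡ 3 and 17 ≡ 1 (mod 4), so (7/17) = +(17/7).
Reduce top mod 7: now compute (3/7).
Reciprocity: 3 ≡ 3 and 7 ≡ 3 (mod 4), so (3/7) = −(7/3).
Reduce top mod 3: now compute (1/3).
Reached (1/3) = 1. Collecting the sign flips along the way, the symbol is -1.

-1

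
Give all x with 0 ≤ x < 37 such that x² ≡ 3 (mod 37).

37 ≡ 1 (mod 4), so we find a root by search.
Trying successive values, 15² = 225 ≡ 3 (mod 37). The other root is 37 − 15 = 22.

15, 22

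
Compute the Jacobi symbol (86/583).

-1

Pull out 2: since 583 ≡ 7 (mod 8), (2/583) = +1.
Reciprocity: 43 ≡ 3 and 583 ≡ 3 (mod 4), so (43/583) = −(583/43).
Reduce top mod 43: now compute (24/43).
Pull out 2^3: since 43 ≡ 3 (mod 8), (2/43) = -1, so (2/43)^3 = -1.
Reciprocity: 3 ≡ 3 and 43 ≡ 3 (mod 4), so (3/43) = −(43/3).
Reduce top mod 3: now compute (1/3).
Reached (1/3) = 1. Collecting the sign flips along the way, the symbol is -1.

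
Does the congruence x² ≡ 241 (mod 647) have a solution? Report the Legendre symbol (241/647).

Euler's criterion: (241/647) ≡ 241^323 (mod 647).
241^2 ≡ 498 (mod 647)
241^4 ≡ 203 (mod 647)
241^8 ≡ 448 (mod 647)
241^16 ≡ 134 (mod 647)
241^32 ≡ 487 (mod 647)
241^64 ≡ 367 (mod 647)
241^128 ≡ 113 (mod 647)
241^256 ≡ 476 (mod 647)
241^323 = 241^(256+64+2+1) ≡ 646 (mod 647).
Result is 646 ≡ −1, so (241/647) = −1.

-1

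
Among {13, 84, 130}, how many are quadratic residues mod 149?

(13/149) = -1 → non-residue.
(84/149) = -1 → non-residue.
(130/149) = +1 → QR.
Total quadratic residues among the 3: 1.

1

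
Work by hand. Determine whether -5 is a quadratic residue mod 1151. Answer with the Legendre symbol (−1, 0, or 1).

First reduce: -5 ≡ 1146 (mod 1151).
Pull out 2: since 1151 ≡ 7 (mod 8), (2/1151) = +1.
Reciprocity: 573 ≡ 1 and 1151 ≡ 3 (mod 4), so (573/1151) = +(1151/573).
Reduce top mod 573: now compute (5/573).
Reciprocity: 5 ≡ 1 and 573 ≡ 1 (mod 4), so (5/573) = +(573/5).
Reduce top mod 5: now compute (3/5).
Reciprocity: 3 ≡ 3 and 5 ≡ 1 (mod 4), so (3/5) = +(5/3).
Reduce top mod 3: now compute (2/3).
Pull out 2: since 3 ≡ 3 (mod 8), (2/3) = -1.
Reached (1/3) = 1. Collecting the sign flips along the way, the symbol is -1.

-1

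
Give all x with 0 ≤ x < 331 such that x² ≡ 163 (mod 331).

Since 331 ≡ 3 (mod 4), a square root of 163 is 163^((331+1)/4) = 163^83 mod 331.
Repeated squaring: 163^2≡89, 163^4≡308, 163^8≡198, 163^16≡146, 163^32≡132, 163^64≡212 (mod 331).
163^83 = 163^(64+16+2+1) ≡ 297 (mod 331).
Check: 297² = 88209 ≡ 163 (mod 331). The two roots are 34 and 297.

34, 297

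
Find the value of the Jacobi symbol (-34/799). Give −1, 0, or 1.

0

First reduce: -34 ≡ 765 (mod 799).
Reciprocity: 765 ≡ 1 and 799 ≡ 3 (mod 4), so (765/799) = +(799/765).
Reduce top mod 765: now compute (34/765).
Pull out 2: since 765 ≡ 5 (mod 8), (2/765) = -1.
Reciprocity: 17 ≡ 1 and 765 ≡ 1 (mod 4), so (17/765) = +(765/17).
Reduce top mod 17: now compute (0/17).
Top reduces to 0: gcd > 1, so the symbol is 0.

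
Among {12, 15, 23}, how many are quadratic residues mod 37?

1

(12/37) = +1 → QR.
(15/37) = -1 → non-residue.
(23/37) = -1 → non-residue.
Total quadratic residues among the 3: 1.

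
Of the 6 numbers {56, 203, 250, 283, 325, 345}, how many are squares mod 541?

1

(56/541) = -1 → non-residue.
(203/541) = -1 → non-residue.
(250/541) = -1 → non-residue.
(283/541) = -1 → non-residue.
(325/541) = -1 → non-residue.
(345/541) = +1 → QR.
Total quadratic residues among the 6: 1.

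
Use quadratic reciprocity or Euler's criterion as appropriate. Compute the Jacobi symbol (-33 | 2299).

0

First reduce: -33 ≡ 2266 (mod 2299).
Pull out 2: since 2299 ≡ 3 (mod 8), (2/2299) = -1.
Reciprocity: 1133 ≡ 1 and 2299 ≡ 3 (mod 4), so (1133/2299) = +(2299/1133).
Reduce top mod 1133: now compute (33/1133).
Reciprocity: 33 ≡ 1 and 1133 ≡ 1 (mod 4), so (33/1133) = +(1133/33).
Reduce top mod 33: now compute (11/33).
Reciprocity: 11 ≡ 3 and 33 ≡ 1 (mod 4), so (11/33) = +(33/11).
Reduce top mod 11: now compute (0/11).
Top reduces to 0: gcd > 1, so the symbol is 0.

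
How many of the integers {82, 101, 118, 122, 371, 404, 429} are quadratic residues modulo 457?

1

(82/457) = -1 → non-residue.
(101/457) = -1 → non-residue.
(118/457) = -1 → non-residue.
(122/457) = -1 → non-residue.
(371/457) = -1 → non-residue.
(404/457) = -1 → non-residue.
(429/457) = +1 → QR.
Total quadratic residues among the 7: 1.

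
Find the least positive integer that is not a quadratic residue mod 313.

(2/313) = +1, so 2 is a residue.
(3/313) = +1, so 3 is a residue.
(4/313) = +1, so 4 is a residue.
(5/313) = −1, so 5 is the smallest positive non-residue mod 313.

5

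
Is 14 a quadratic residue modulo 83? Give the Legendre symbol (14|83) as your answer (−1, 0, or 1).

-1

Pull out 2: since 83 ≡ 3 (mod 8), (2/83) = -1.
Reciprocity: 7 ≡ 3 and 83 ≡ 3 (mod 4), so (7/83) = −(83/7).
Reduce top mod 7: now compute (6/7).
Pull out 2: since 7 ≡ 7 (mod 8), (2/7) = +1.
Reciprocity: 3 ≡ 3 and 7 ≡ 3 (mod 4), so (3/7) = −(7/3).
Reduce top mod 3: now compute (1/3).
Reached (1/3) = 1. Collecting the sign flips along the way, the symbol is -1.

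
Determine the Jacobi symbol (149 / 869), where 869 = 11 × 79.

1

Reciprocity: 149 ≡ 1 and 869 ≡ 1 (mod 4), so (149/869) = +(869/149).
Reduce top mod 149: now compute (124/149).
Pull out 2^2: since 149 ≡ 5 (mod 8), (2/149) = -1, so (2/149)^2 = +1.
Reciprocity: 31 ≡ 3 and 149 ≡ 1 (mod 4), so (31/149) = +(149/31).
Reduce top mod 31: now compute (25/31).
Reciprocity: 25 ≡ 1 and 31 ≡ 3 (mod 4), so (25/31) = +(31/25).
Reduce top mod 25: now compute (6/25).
Pull out 2: since 25 ≡ 1 (mod 8), (2/25) = +1.
Reciprocity: 3 ≡ 3 and 25 ≡ 1 (mod 4), so (3/25) = +(25/3).
Reduce top mod 3: now compute (1/3).
Reached (1/3) = 1. Collecting the sign flips along the way, the symbol is +1.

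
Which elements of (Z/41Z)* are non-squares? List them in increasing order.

Square k = 1,…,20 (k and 41−k give the same square):
1²=1, 2²=4, 3²=9, 4²=16, 5²=25, 6²=36, 7²≡8, 8²≡23, 9²≡40, 10²≡18, 11²≡39, 12²≡21, 13²≡5, 14²≡32, 15²≡20, 16²≡10, 17²≡2, 18²≡37, 19²≡33, 20²≡31 (mod 41).
The residues are {1, 2, 4, 5, 8, 9, 10, 16, 18, 20, 21, 23, 25, 31, 32, 33, 36, 37, 39, 40}; the non-residues are the remaining 20 nonzero classes.

3, 6, 7, 11, 12, 13, 14, 15, 17, 19, 22, 24, 26, 27, 28, 29, 30, 34, 35, 38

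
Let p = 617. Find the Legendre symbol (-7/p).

First reduce: -7 ≡ 610 (mod 617).
Pull out 2: since 617 ≡ 1 (mod 8), (2/617) = +1.
Reciprocity: 305 ≡ 1 and 617 ≡ 1 (mod 4), so (305/617) = +(617/305).
Reduce top mod 305: now compute (7/305).
Reciprocity: 7 ≡ 3 and 305 ≡ 1 (mod 4), so (7/305) = +(305/7).
Reduce top mod 7: now compute (4/7).
Pull out 2^2: since 7 ≡ 7 (mod 8), (2/7) = +1, so (2/7)^2 = +1.
Reached (1/7) = 1. Collecting the sign flips along the way, the symbol is +1.

1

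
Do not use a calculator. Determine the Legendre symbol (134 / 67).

0

First reduce: 134 ≡ 0 (mod 67).
Top reduces to 0: gcd > 1, so the symbol is 0.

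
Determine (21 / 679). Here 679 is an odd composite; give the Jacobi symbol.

Reciprocity: 21 ≡ 1 and 679 ≡ 3 (mod 4), so (21/679) = +(679/21).
Reduce top mod 21: now compute (7/21).
Reciprocity: 7 ≡ 3 and 21 ≡ 1 (mod 4), so (7/21) = +(21/7).
Reduce top mod 7: now compute (0/7).
Top reduces to 0: gcd > 1, so the symbol is 0.

0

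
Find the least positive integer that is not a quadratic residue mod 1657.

(2/1657) = +1, so 2 is a residue.
(3/1657) = +1, so 3 is a residue.
(4/1657) = +1, so 4 is a residue.
(5/1657) = −1, so 5 is the smallest positive non-residue mod 1657.

5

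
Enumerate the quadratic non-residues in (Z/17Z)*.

Square k = 1,…,8 (k and 17−k give the same square):
1²=1, 2²=4, 3²=9, 4²=16, 5²≡8, 6²≡2, 7²≡15, 8²≡13 (mod 17).
The residues are {1, 2, 4, 8, 9, 13, 15, 16}; the non-residues are the remaining 8 nonzero classes.

3, 5, 6, 7, 10, 11, 12, 14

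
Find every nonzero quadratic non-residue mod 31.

Square k = 1,…,15 (k and 31−k give the same square):
1²=1, 2²=4, 3²=9, 4²=16, 5²=25, 6²≡5, 7²≡18, 8²≡2, 9²≡19, 10²≡7, 11²≡28, 12²≡20, 13²≡14, 14²≡10, 15²≡8 (mod 31).
The residues are {1, 2, 4, 5, 7, 8, 9, 10, 14, 16, 18, 19, 20, 25, 28}; the non-residues are the remaining 15 nonzero classes.

3 6 11 12 13 15 17 21 22 23 24 26 27 29 30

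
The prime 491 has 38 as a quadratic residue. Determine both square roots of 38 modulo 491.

23, 468

Since 491 ≡ 3 (mod 4), a square root of 38 is 38^((491+1)/4) = 38^123 mod 491.
Repeated squaring: 38^2≡462, 38^4≡350, 38^8≡241, 38^16≡143, 38^32≡318, 38^64≡469 (mod 491).
38^123 = 38^(64+32+16+8+2+1) ≡ 468 (mod 491).
Check: 468² = 219024 ≡ 38 (mod 491). The two roots are 23 and 468.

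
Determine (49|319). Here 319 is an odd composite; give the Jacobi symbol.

1

Reciprocity: 49 ≡ 1 and 319 ≡ 3 (mod 4), so (49/319) = +(319/49).
Reduce top mod 49: now compute (25/49).
Reciprocity: 25 ≡ 1 and 49 ≡ 1 (mod 4), so (25/49) = +(49/25).
Reduce top mod 25: now compute (24/25).
Pull out 2^3: since 25 ≡ 1 (mod 8), (2/25) = +1, so (2/25)^3 = +1.
Reciprocity: 3 ≡ 3 and 25 ≡ 1 (mod 4), so (3/25) = +(25/3).
Reduce top mod 3: now compute (1/3).
Reached (1/3) = 1. Collecting the sign flips along the way, the symbol is +1.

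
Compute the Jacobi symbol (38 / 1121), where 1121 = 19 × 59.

Pull out 2: since 1121 ≡ 1 (mod 8), (2/1121) = +1.
Reciprocity: 19 ≡ 3 and 1121 ≡ 1 (mod 4), so (19/1121) = +(1121/19).
Reduce top mod 19: now compute (0/19).
Top reduces to 0: gcd > 1, so the symbol is 0.

0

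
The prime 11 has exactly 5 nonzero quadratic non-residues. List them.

Square k = 1,…,5 (k and 11−k give the same square):
1²=1, 2²=4, 3²=9, 4²≡5, 5²≡3 (mod 11).
The residues are {1, 3, 4, 5, 9}; the non-residues are the remaining 5 nonzero classes.

2,6,7,8,10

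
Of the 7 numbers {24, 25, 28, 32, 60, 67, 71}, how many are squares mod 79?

3

(24/79) = -1 → non-residue.
(25/79) = +1 → QR.
(28/79) = -1 → non-residue.
(32/79) = +1 → QR.
(60/79) = -1 → non-residue.
(67/79) = +1 → QR.
(71/79) = -1 → non-residue.
Total quadratic residues among the 7: 3.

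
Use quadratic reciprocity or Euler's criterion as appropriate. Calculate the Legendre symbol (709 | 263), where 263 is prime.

First reduce: 709 ≡ 183 (mod 263).
Reciprocity: 183 ≡ 3 and 263 ≡ 3 (mod 4), so (183/263) = −(263/183).
Reduce top mod 183: now compute (80/183).
Pull out 2^4: since 183 ≡ 7 (mod 8), (2/183) = +1, so (2/183)^4 = +1.
Reciprocity: 5 ≡ 1 and 183 ≡ 3 (mod 4), so (5/183) = +(183/5).
Reduce top mod 5: now compute (3/5).
Reciprocity: 3 ≡ 3 and 5 ≡ 1 (mod 4), so (3/5) = +(5/3).
Reduce top mod 3: now compute (2/3).
Pull out 2: since 3 ≡ 3 (mod 8), (2/3) = -1.
Reached (1/3) = 1. Collecting the sign flips along the way, the symbol is +1.

1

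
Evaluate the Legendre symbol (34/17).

0

First reduce: 34 ≡ 0 (mod 17).
Top reduces to 0: gcd > 1, so the symbol is 0.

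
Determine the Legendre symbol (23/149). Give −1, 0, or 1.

Reciprocity: 23 ≡ 3 and 149 ≡ 1 (mod 4), so (23/149) = +(149/23).
Reduce top mod 23: now compute (11/23).
Reciprocity: 11 ≡ 3 and 23 ≡ 3 (mod 4), so (11/23) = −(23/11).
Reduce top mod 11: now compute (1/11).
Reached (1/11) = 1. Collecting the sign flips along the way, the symbol is -1.

-1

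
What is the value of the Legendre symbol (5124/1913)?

-1

First reduce: 5124 ≡ 1298 (mod 1913).
Pull out 2: since 1913 ≡ 1 (mod 8), (2/1913) = +1.
Reciprocity: 649 ≡ 1 and 1913 ≡ 1 (mod 4), so (649/1913) = +(1913/649).
Reduce top mod 649: now compute (615/649).
Reciprocity: 615 ≡ 3 and 649 ≡ 1 (mod 4), so (615/649) = +(649/615).
Reduce top mod 615: now compute (34/615).
Pull out 2: since 615 ≡ 7 (mod 8), (2/615) = +1.
Reciprocity: 17 ≡ 1 and 615 ≡ 3 (mod 4), so (17/615) = +(615/17).
Reduce top mod 17: now compute (3/17).
Reciprocity: 3 ≡ 3 and 17 ≡ 1 (mod 4), so (3/17) = +(17/3).
Reduce top mod 3: now compute (2/3).
Pull out 2: since 3 ≡ 3 (mod 8), (2/3) = -1.
Reached (1/3) = 1. Collecting the sign flips along the way, the symbol is -1.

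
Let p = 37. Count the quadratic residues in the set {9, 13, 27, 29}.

(9/37) = +1 → QR.
(13/37) = -1 → non-residue.
(27/37) = +1 → QR.
(29/37) = -1 → non-residue.
Total quadratic residues among the 4: 2.

2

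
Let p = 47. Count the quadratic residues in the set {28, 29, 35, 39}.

1

(28/47) = +1 → QR.
(29/47) = -1 → non-residue.
(35/47) = -1 → non-residue.
(39/47) = -1 → non-residue.
Total quadratic residues among the 4: 1.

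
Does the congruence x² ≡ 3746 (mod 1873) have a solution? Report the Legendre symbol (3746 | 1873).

0

First reduce: 3746 ≡ 0 (mod 1873).
Top reduces to 0: gcd > 1, so the symbol is 0.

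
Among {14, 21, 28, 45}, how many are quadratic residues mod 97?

(14/97) = -1 → non-residue.
(21/97) = -1 → non-residue.
(28/97) = -1 → non-residue.
(45/97) = -1 → non-residue.
Total quadratic residues among the 4: 0.

0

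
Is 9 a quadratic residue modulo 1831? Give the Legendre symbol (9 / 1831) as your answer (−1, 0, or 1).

Reciprocity: 9 ≡ 1 and 1831 ≡ 3 (mod 4), so (9/1831) = +(1831/9).
Reduce top mod 9: now compute (4/9).
Pull out 2^2: since 9 ≡ 1 (mod 8), (2/9) = +1, so (2/9)^2 = +1.
Reached (1/9) = 1. Collecting the sign flips along the way, the symbol is +1.

1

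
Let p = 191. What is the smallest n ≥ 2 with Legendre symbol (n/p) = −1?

7

(2/191) = +1, so 2 is a residue.
(3/191) = +1, so 3 is a residue.
(4/191) = +1, so 4 is a residue.
(5/191) = +1, so 5 is a residue.
(6/191) = +1, so 6 is a residue.
(7/191) = −1, so 7 is the smallest positive non-residue mod 191.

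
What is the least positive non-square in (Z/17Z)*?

(2/17) = +1, so 2 is a residue.
(3/17) = −1, so 3 is the smallest positive non-residue mod 17.

3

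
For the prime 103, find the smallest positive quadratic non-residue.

(2/103) = +1, so 2 is a residue.
(3/103) = −1, so 3 is the smallest positive non-residue mod 103.

3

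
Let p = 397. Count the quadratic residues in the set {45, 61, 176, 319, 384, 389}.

(45/397) = -1 → non-residue.
(61/397) = -1 → non-residue.
(176/397) = +1 → QR.
(319/397) = +1 → QR.
(384/397) = -1 → non-residue.
(389/397) = -1 → non-residue.
Total quadratic residues among the 6: 2.

2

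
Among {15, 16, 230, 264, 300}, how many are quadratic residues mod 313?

(15/313) = -1 → non-residue.
(16/313) = +1 → QR.
(230/313) = +1 → QR.
(264/313) = +1 → QR.
(300/313) = +1 → QR.
Total quadratic residues among the 5: 4.

4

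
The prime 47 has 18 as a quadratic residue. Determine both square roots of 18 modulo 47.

Since 47 ≡ 3 (mod 4), a square root of 18 is 18^((47+1)/4) = 18^12 mod 47.
Repeated squaring: 18^2≡42, 18^4≡25, 18^8≡14 (mod 47).
18^12 = 18^(8+4) ≡ 21 (mod 47).
Check: 21² = 441 ≡ 18 (mod 47). The two roots are 21 and 26.

21, 26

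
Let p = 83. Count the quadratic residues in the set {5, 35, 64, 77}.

2

(5/83) = -1 → non-residue.
(35/83) = -1 → non-residue.
(64/83) = +1 → QR.
(77/83) = +1 → QR.
Total quadratic residues among the 4: 2.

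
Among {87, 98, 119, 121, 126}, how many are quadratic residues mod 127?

(87/127) = +1 → QR.
(98/127) = +1 → QR.
(119/127) = -1 → non-residue.
(121/127) = +1 → QR.
(126/127) = -1 → non-residue.
Total quadratic residues among the 5: 3.

3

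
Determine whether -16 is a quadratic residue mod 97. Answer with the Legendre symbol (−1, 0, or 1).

Euler's criterion: (-16/97) ≡ 81^48 (mod 97).
81^2 ≡ 62 (mod 97)
81^4 ≡ 61 (mod 97)
81^8 ≡ 35 (mod 97)
81^16 ≡ 61 (mod 97)
81^32 ≡ 35 (mod 97)
81^48 = 81^(32+16) ≡ 1 (mod 97).
Result is 1, so (-16/97) = 1.

1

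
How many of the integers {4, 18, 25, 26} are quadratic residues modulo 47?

(4/47) = +1 → QR.
(18/47) = +1 → QR.
(25/47) = +1 → QR.
(26/47) = -1 → non-residue.
Total quadratic residues among the 4: 3.

3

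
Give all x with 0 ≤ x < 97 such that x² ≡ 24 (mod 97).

97 ≡ 1 (mod 4), so we find a root by search.
Trying successive values, 11² = 121 ≡ 24 (mod 97). The other root is 97 − 11 = 86.

11, 86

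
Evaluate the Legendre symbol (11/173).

-1

Reciprocity: 11 ≡ 3 and 173 ≡ 1 (mod 4), so (11/173) = +(173/11).
Reduce top mod 11: now compute (8/11).
Pull out 2^3: since 11 ≡ 3 (mod 8), (2/11) = -1, so (2/11)^3 = -1.
Reached (1/11) = 1. Collecting the sign flips along the way, the symbol is -1.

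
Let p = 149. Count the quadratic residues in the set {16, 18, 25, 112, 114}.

(16/149) = +1 → QR.
(18/149) = -1 → non-residue.
(25/149) = +1 → QR.
(112/149) = +1 → QR.
(114/149) = +1 → QR.
Total quadratic residues among the 5: 4.

4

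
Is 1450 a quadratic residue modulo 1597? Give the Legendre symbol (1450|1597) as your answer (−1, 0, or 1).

1

Pull out 2: since 1597 ≡ 5 (mod 8), (2/1597) = -1.
Reciprocity: 725 ≡ 1 and 1597 ≡ 1 (mod 4), so (725/1597) = +(1597/725).
Reduce top mod 725: now compute (147/725).
Reciprocity: 147 ≡ 3 and 725 ≡ 1 (mod 4), so (147/725) = +(725/147).
Reduce top mod 147: now compute (137/147).
Reciprocity: 137 ≡ 1 and 147 ≡ 3 (mod 4), so (137/147) = +(147/137).
Reduce top mod 137: now compute (10/137).
Pull out 2: since 137 ≡ 1 (mod 8), (2/137) = +1.
Reciprocity: 5 ≡ 1 and 137 ≡ 1 (mod 4), so (5/137) = +(137/5).
Reduce top mod 5: now compute (2/5).
Pull out 2: since 5 ≡ 5 (mod 8), (2/5) = -1.
Reached (1/5) = 1. Collecting the sign flips along the way, the symbol is +1.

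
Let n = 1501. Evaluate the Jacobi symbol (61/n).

-1

Reciprocity: 61 ≡ 1 and 1501 ≡ 1 (mod 4), so (61/1501) = +(1501/61).
Reduce top mod 61: now compute (37/61).
Reciprocity: 37 ≡ 1 and 61 ≡ 1 (mod 4), so (37/61) = +(61/37).
Reduce top mod 37: now compute (24/37).
Pull out 2^3: since 37 ≡ 5 (mod 8), (2/37) = -1, so (2/37)^3 = -1.
Reciprocity: 3 ≡ 3 and 37 ≡ 1 (mod 4), so (3/37) = +(37/3).
Reduce top mod 3: now compute (1/3).
Reached (1/3) = 1. Collecting the sign flips along the way, the symbol is -1.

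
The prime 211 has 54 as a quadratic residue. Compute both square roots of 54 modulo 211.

Since 211 ≡ 3 (mod 4), a square root of 54 is 54^((211+1)/4) = 54^53 mod 211.
Repeated squaring: 54^2≡173, 54^4≡178, 54^8≡34, 54^16≡101, 54^32≡73 (mod 211).
54^53 = 54^(32+16+4+1) ≡ 73 (mod 211).
Check: 73² = 5329 ≡ 54 (mod 211). The two roots are 73 and 138.

73, 138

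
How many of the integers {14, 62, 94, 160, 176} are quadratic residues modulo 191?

1

(14/191) = -1 → non-residue.
(62/191) = -1 → non-residue.
(94/191) = -1 → non-residue.
(160/191) = +1 → QR.
(176/191) = -1 → non-residue.
Total quadratic residues among the 5: 1.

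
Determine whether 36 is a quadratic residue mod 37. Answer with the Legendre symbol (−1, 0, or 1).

Euler's criterion: (36/37) ≡ 36^18 (mod 37).
36^2 ≡ 1 (mod 37)
36^4 ≡ 1 (mod 37)
36^8 ≡ 1 (mod 37)
36^16 ≡ 1 (mod 37)
36^18 = 36^(16+2) ≡ 1 (mod 37).
Result is 1, so (36/37) = 1.

1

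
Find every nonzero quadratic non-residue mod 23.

Square k = 1,…,11 (k and 23−k give the same square):
1²=1, 2²=4, 3²=9, 4²=16, 5²≡2, 6²≡13, 7²≡3, 8²≡18, 9²≡12, 10²≡8, 11²≡6 (mod 23).
The residues are {1, 2, 3, 4, 6, 8, 9, 12, 13, 16, 18}; the non-residues are the remaining 11 nonzero classes.

5, 7, 10, 11, 14, 15, 17, 19, 20, 21, 22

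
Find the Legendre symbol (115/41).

First reduce: 115 ≡ 33 (mod 41).
Reciprocity: 33 ≡ 1 and 41 ≡ 1 (mod 4), so (33/41) = +(41/33).
Reduce top mod 33: now compute (8/33).
Pull out 2^3: since 33 ≡ 1 (mod 8), (2/33) = +1, so (2/33)^3 = +1.
Reached (1/33) = 1. Collecting the sign flips along the way, the symbol is +1.

1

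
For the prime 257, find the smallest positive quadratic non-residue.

(2/257) = +1, so 2 is a residue.
(3/257) = −1, so 3 is the smallest positive non-residue mod 257.

3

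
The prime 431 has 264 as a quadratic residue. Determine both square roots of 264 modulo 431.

Since 431 ≡ 3 (mod 4), a square root of 264 is 264^((431+1)/4) = 264^108 mod 431.
Repeated squaring: 264^2≡305, 264^4≡360, 264^8≡300, 264^16≡352, 264^32≡207, 264^64≡180 (mod 431).
264^108 = 264^(64+32+8+4) ≡ 228 (mod 431).
Check: 228² = 51984 ≡ 264 (mod 431). The two roots are 203 and 228.

203, 228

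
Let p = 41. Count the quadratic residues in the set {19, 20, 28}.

1

(19/41) = -1 → non-residue.
(20/41) = +1 → QR.
(28/41) = -1 → non-residue.
Total quadratic residues among the 3: 1.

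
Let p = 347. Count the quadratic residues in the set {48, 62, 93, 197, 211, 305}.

3

(48/347) = +1 → QR.
(62/347) = -1 → non-residue.
(93/347) = +1 → QR.
(197/347) = +1 → QR.
(211/347) = -1 → non-residue.
(305/347) = -1 → non-residue.
Total quadratic residues among the 6: 3.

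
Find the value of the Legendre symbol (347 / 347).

First reduce: 347 ≡ 0 (mod 347).
Top reduces to 0: gcd > 1, so the symbol is 0.

0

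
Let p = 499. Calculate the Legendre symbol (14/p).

Pull out 2: since 499 ≡ 3 (mod 8), (2/499) = -1.
Reciprocity: 7 ≡ 3 and 499 ≡ 3 (mod 4), so (7/499) = −(499/7).
Reduce top mod 7: now compute (2/7).
Pull out 2: since 7 ≡ 7 (mod 8), (2/7) = +1.
Reached (1/7) = 1. Collecting the sign flips along the way, the symbol is +1.

1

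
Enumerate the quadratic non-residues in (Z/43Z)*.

Square k = 1,…,21 (k and 43−k give the same square):
1²=1, 2²=4, 3²=9, 4²=16, 5²=25, 6²=36, 7²≡6, 8²≡21, 9²≡38, 10²≡14, 11²≡35, 12²≡15, 13²≡40, 14²≡24, 15²≡10, 16²≡41, 17²≡31, 18²≡23, 19²≡17, 20²≡13, 21²≡11 (mod 43).
The residues are {1, 4, 6, 9, 10, 11, 13, 14, 15, 16, 17, 21, 23, 24, 25, 31, 35, 36, 38, 40, 41}; the non-residues are the remaining 21 nonzero classes.

2,3,5,7,8,12,18,19,20,22,26,27,28,29,30,32,33,34,37,39,42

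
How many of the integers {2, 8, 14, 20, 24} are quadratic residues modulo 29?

(2/29) = -1 → non-residue.
(8/29) = -1 → non-residue.
(14/29) = -1 → non-residue.
(20/29) = +1 → QR.
(24/29) = +1 → QR.
Total quadratic residues among the 5: 2.

2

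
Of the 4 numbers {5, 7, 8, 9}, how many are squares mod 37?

2

(5/37) = -1 → non-residue.
(7/37) = +1 → QR.
(8/37) = -1 → non-residue.
(9/37) = +1 → QR.
Total quadratic residues among the 4: 2.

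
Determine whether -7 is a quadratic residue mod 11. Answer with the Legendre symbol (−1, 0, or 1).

1

First reduce: -7 ≡ 4 (mod 11).
Pull out 2^2: since 11 ≡ 3 (mod 8), (2/11) = -1, so (2/11)^2 = +1.
Reached (1/11) = 1. Collecting the sign flips along the way, the symbol is +1.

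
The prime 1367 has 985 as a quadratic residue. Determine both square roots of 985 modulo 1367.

Since 1367 ≡ 3 (mod 4), a square root of 985 is 985^((1367+1)/4) = 985^342 mod 1367.
Repeated squaring: 985^2≡1022, 985^4≡96, 985^8≡1014, 985^16≡212, 985^32≡1200, 985^64≡549, 985^128≡661, 985^256≡848 (mod 1367).
985^342 = 985^(256+64+16+4+2) ≡ 1117 (mod 1367).
Check: 1117² = 1247689 ≡ 985 (mod 1367). The two roots are 250 and 1117.

250, 1117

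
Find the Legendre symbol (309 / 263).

1

First reduce: 309 ≡ 46 (mod 263).
Pull out 2: since 263 ≡ 7 (mod 8), (2/263) = +1.
Reciprocity: 23 ≡ 3 and 263 ≡ 3 (mod 4), so (23/263) = −(263/23).
Reduce top mod 23: now compute (10/23).
Pull out 2: since 23 ≡ 7 (mod 8), (2/23) = +1.
Reciprocity: 5 ≡ 1 and 23 ≡ 3 (mod 4), so (5/23) = +(23/5).
Reduce top mod 5: now compute (3/5).
Reciprocity: 3 ≡ 3 and 5 ≡ 1 (mod 4), so (3/5) = +(5/3).
Reduce top mod 3: now compute (2/3).
Pull out 2: since 3 ≡ 3 (mod 8), (2/3) = -1.
Reached (1/3) = 1. Collecting the sign flips along the way, the symbol is +1.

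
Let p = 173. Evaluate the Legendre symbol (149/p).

Euler's criterion: (149/173) ≡ 149^86 (mod 173).
149^2 ≡ 57 (mod 173)
149^4 ≡ 135 (mod 173)
149^8 ≡ 60 (mod 173)
149^16 ≡ 140 (mod 173)
149^32 ≡ 51 (mod 173)
149^64 ≡ 6 (mod 173)
149^86 = 149^(64+16+4+2) ≡ 1 (mod 173).
Result is 1, so (149/173) = 1.

1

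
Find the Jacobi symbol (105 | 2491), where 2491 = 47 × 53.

Reciprocity: 105 ≡ 1 and 2491 ≡ 3 (mod 4), so (105/2491) = +(2491/105).
Reduce top mod 105: now compute (76/105).
Pull out 2^2: since 105 ≡ 1 (mod 8), (2/105) = +1, so (2/105)^2 = +1.
Reciprocity: 19 ≡ 3 and 105 ≡ 1 (mod 4), so (19/105) = +(105/19).
Reduce top mod 19: now compute (10/19).
Pull out 2: since 19 ≡ 3 (mod 8), (2/19) = -1.
Reciprocity: 5 ≡ 1 and 19 ≡ 3 (mod 4), so (5/19) = +(19/5).
Reduce top mod 5: now compute (4/5).
Pull out 2^2: since 5 ≡ 5 (mod 8), (2/5) = -1, so (2/5)^2 = +1.
Reached (1/5) = 1. Collecting the sign flips along the way, the symbol is -1.

-1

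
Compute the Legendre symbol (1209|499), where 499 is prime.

First reduce: 1209 ≡ 211 (mod 499).
Reciprocity: 211 ≡ 3 and 499 ≡ 3 (mod 4), so (211/499) = −(499/211).
Reduce top mod 211: now compute (77/211).
Reciprocity: 77 ≡ 1 and 211 ≡ 3 (mod 4), so (77/211) = +(211/77).
Reduce top mod 77: now compute (57/77).
Reciprocity: 57 ≡ 1 and 77 ≡ 1 (mod 4), so (57/77) = +(77/57).
Reduce top mod 57: now compute (20/57).
Pull out 2^2: since 57 ≡ 1 (mod 8), (2/57) = +1, so (2/57)^2 = +1.
Reciprocity: 5 ≡ 1 and 57 ≡ 1 (mod 4), so (5/57) = +(57/5).
Reduce top mod 5: now compute (2/5).
Pull out 2: since 5 ≡ 5 (mod 8), (2/5) = -1.
Reached (1/5) = 1. Collecting the sign flips along the way, the symbol is +1.

1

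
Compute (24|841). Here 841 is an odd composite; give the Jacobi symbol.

1

Pull out 2^3: since 841 ≡ 1 (mod 8), (2/841) = +1, so (2/841)^3 = +1.
Reciprocity: 3 ≡ 3 and 841 ≡ 1 (mod 4), so (3/841) = +(841/3).
Reduce top mod 3: now compute (1/3).
Reached (1/3) = 1. Collecting the sign flips along the way, the symbol is +1.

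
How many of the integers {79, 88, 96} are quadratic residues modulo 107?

(79/107) = +1 → QR.
(88/107) = -1 → non-residue.
(96/107) = -1 → non-residue.
Total quadratic residues among the 3: 1.

1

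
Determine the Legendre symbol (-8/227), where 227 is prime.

1

First reduce: -8 ≡ 219 (mod 227).
Reciprocity: 219 ≡ 3 and 227 ≡ 3 (mod 4), so (219/227) = −(227/219).
Reduce top mod 219: now compute (8/219).
Pull out 2^3: since 219 ≡ 3 (mod 8), (2/219) = -1, so (2/219)^3 = -1.
Reached (1/219) = 1. Collecting the sign flips along the way, the symbol is +1.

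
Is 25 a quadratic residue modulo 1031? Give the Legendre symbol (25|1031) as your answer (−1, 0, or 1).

1

Reciprocity: 25 ≡ 1 and 1031 ≡ 3 (mod 4), so (25/1031) = +(1031/25).
Reduce top mod 25: now compute (6/25).
Pull out 2: since 25 ≡ 1 (mod 8), (2/25) = +1.
Reciprocity: 3 ≡ 3 and 25 ≡ 1 (mod 4), so (3/25) = +(25/3).
Reduce top mod 3: now compute (1/3).
Reached (1/3) = 1. Collecting the sign flips along the way, the symbol is +1.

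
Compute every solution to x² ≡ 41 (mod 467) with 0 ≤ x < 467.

Since 467 ≡ 3 (mod 4), a square root of 41 is 41^((467+1)/4) = 41^117 mod 467.
Repeated squaring: 41^2≡280, 41^4≡411, 41^8≡334, 41^16≡410, 41^32≡447, 41^64≡400 (mod 467).
41^117 = 41^(64+32+16+4+1) ≡ 173 (mod 467).
Check: 173² = 29929 ≡ 41 (mod 467). The two roots are 173 and 294.

173, 294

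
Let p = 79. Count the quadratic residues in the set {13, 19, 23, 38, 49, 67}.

(13/79) = +1 → QR.
(19/79) = +1 → QR.
(23/79) = +1 → QR.
(38/79) = +1 → QR.
(49/79) = +1 → QR.
(67/79) = +1 → QR.
Total quadratic residues among the 6: 6.

6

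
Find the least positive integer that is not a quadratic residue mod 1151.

13

(2/1151) = +1, so 2 is a residue.
(3/1151) = +1, so 3 is a residue.
(4/1151) = +1, so 4 is a residue.
(5/1151) = +1, so 5 is a residue.
(6/1151) = +1, so 6 is a residue.
(7/1151) = +1, so 7 is a residue.
(8/1151) = +1, so 8 is a residue.
(9/1151) = +1, so 9 is a residue.
(10/1151) = +1, so 10 is a residue.
(11/1151) = +1, so 11 is a residue.
(12/1151) = +1, so 12 is a residue.
(13/1151) = −1, so 13 is the smallest positive non-residue mod 1151.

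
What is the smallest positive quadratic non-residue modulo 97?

5

(2/97) = +1, so 2 is a residue.
(3/97) = +1, so 3 is a residue.
(4/97) = +1, so 4 is a residue.
(5/97) = −1, so 5 is the smallest positive non-residue mod 97.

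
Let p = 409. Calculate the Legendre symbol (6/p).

Pull out 2: since 409 ≡ 1 (mod 8), (2/409) = +1.
Reciprocity: 3 ≡ 3 and 409 ≡ 1 (mod 4), so (3/409) = +(409/3).
Reduce top mod 3: now compute (1/3).
Reached (1/3) = 1. Collecting the sign flips along the way, the symbol is +1.

1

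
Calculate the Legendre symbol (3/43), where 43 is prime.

-1

Reciprocity: 3 ≡ 3 and 43 ≡ 3 (mod 4), so (3/43) = −(43/3).
Reduce top mod 3: now compute (1/3).
Reached (1/3) = 1. Collecting the sign flips along the way, the symbol is -1.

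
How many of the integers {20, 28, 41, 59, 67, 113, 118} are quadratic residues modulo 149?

5

(20/149) = +1 → QR.
(28/149) = +1 → QR.
(41/149) = -1 → non-residue.
(59/149) = -1 → non-residue.
(67/149) = +1 → QR.
(113/149) = +1 → QR.
(118/149) = +1 → QR.
Total quadratic residues among the 7: 5.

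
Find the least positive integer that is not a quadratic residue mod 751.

3

(2/751) = +1, so 2 is a residue.
(3/751) = −1, so 3 is the smallest positive non-residue mod 751.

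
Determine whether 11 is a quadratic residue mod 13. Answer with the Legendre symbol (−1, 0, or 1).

Reciprocity: 11 ≡ 3 and 13 ≡ 1 (mod 4), so (11/13) = +(13/11).
Reduce top mod 11: now compute (2/11).
Pull out 2: since 11 ≡ 3 (mod 8), (2/11) = -1.
Reached (1/11) = 1. Collecting the sign flips along the way, the symbol is -1.

-1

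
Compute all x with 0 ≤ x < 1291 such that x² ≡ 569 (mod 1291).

Since 1291 ≡ 3 (mod 4), a square root of 569 is 569^((1291+1)/4) = 569^323 mod 1291.
Repeated squaring: 569^2≡1011, 569^4≡940, 569^8≡556, 569^16≡587, 569^32≡1163, 569^64≡892, 569^128≡408, 569^256≡1216 (mod 1291).
569^323 = 569^(256+64+2+1) ≡ 381 (mod 1291).
Check: 381² = 145161 ≡ 569 (mod 1291). The two roots are 381 and 910.

381, 910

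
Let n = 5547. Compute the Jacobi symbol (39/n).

Reciprocity: 39 ≡ 3 and 5547 ≡ 3 (mod 4), so (39/5547) = −(5547/39).
Reduce top mod 39: now compute (9/39).
Reciprocity: 9 ≡ 1 and 39 ≡ 3 (mod 4), so (9/39) = +(39/9).
Reduce top mod 9: now compute (3/9).
Reciprocity: 3 ≡ 3 and 9 ≡ 1 (mod 4), so (3/9) = +(9/3).
Reduce top mod 3: now compute (0/3).
Top reduces to 0: gcd > 1, so the symbol is 0.

0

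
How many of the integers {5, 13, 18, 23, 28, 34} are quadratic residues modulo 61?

3

(5/61) = +1 → QR.
(13/61) = +1 → QR.
(18/61) = -1 → non-residue.
(23/61) = -1 → non-residue.
(28/61) = -1 → non-residue.
(34/61) = +1 → QR.
Total quadratic residues among the 6: 3.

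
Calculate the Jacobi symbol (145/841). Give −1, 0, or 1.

0

Reciprocity: 145 ≡ 1 and 841 ≡ 1 (mod 4), so (145/841) = +(841/145).
Reduce top mod 145: now compute (116/145).
Pull out 2^2: since 145 ≡ 1 (mod 8), (2/145) = +1, so (2/145)^2 = +1.
Reciprocity: 29 ≡ 1 and 145 ≡ 1 (mod 4), so (29/145) = +(145/29).
Reduce top mod 29: now compute (0/29).
Top reduces to 0: gcd > 1, so the symbol is 0.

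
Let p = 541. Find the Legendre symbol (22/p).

Euler's criterion: (22/541) ≡ 22^270 (mod 541).
22^2 ≡ 484 (mod 541)
22^4 ≡ 3 (mod 541)
22^8 ≡ 9 (mod 541)
22^16 ≡ 81 (mod 541)
22^32 ≡ 69 (mod 541)
22^64 ≡ 433 (mod 541)
22^128 ≡ 303 (mod 541)
22^256 ≡ 380 (mod 541)
22^270 = 22^(256+8+4+2) ≡ 1 (mod 541).
Result is 1, so (22/541) = 1.

1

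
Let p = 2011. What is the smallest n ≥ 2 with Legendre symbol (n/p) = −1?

2

(2/2011) = −1, so 2 is the smallest positive non-residue mod 2011.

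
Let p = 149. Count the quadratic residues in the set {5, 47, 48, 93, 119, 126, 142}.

4

(5/149) = +1 → QR.
(47/149) = +1 → QR.
(48/149) = -1 → non-residue.
(93/149) = -1 → non-residue.
(119/149) = +1 → QR.
(126/149) = -1 → non-residue.
(142/149) = +1 → QR.
Total quadratic residues among the 7: 4.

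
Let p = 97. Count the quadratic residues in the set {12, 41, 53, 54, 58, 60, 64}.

4

(12/97) = +1 → QR.
(41/97) = -1 → non-residue.
(53/97) = +1 → QR.
(54/97) = +1 → QR.
(58/97) = -1 → non-residue.
(60/97) = -1 → non-residue.
(64/97) = +1 → QR.
Total quadratic residues among the 7: 4.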